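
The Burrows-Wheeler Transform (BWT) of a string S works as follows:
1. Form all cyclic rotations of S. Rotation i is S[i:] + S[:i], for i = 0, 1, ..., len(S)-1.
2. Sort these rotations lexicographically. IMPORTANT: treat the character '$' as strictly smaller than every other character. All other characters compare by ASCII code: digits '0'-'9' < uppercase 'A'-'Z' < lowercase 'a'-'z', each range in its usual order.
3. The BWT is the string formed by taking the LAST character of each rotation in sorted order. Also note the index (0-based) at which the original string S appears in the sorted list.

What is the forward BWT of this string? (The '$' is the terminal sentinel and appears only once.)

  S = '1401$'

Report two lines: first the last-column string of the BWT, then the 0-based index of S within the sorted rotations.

All 5 rotations (rotation i = S[i:]+S[:i]):
  rot[0] = 1401$
  rot[1] = 401$1
  rot[2] = 01$14
  rot[3] = 1$140
  rot[4] = $1401
Sorted (with $ < everything):
  sorted[0] = $1401  (last char: '1')
  sorted[1] = 01$14  (last char: '4')
  sorted[2] = 1$140  (last char: '0')
  sorted[3] = 1401$  (last char: '$')
  sorted[4] = 401$1  (last char: '1')
Last column: 140$1
Original string S is at sorted index 3

Answer: 140$1
3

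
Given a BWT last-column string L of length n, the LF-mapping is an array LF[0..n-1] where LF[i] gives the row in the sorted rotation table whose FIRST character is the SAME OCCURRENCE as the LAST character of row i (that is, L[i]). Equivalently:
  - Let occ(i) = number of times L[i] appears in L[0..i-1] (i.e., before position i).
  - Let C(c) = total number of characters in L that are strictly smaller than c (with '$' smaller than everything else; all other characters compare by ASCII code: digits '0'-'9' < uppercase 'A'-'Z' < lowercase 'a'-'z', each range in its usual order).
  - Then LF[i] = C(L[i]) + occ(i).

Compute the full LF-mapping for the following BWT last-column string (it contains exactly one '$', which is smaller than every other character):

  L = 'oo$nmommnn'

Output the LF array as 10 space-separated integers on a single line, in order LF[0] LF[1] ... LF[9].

Char counts: '$':1, 'm':3, 'n':3, 'o':3
C (first-col start): C('$')=0, C('m')=1, C('n')=4, C('o')=7
L[0]='o': occ=0, LF[0]=C('o')+0=7+0=7
L[1]='o': occ=1, LF[1]=C('o')+1=7+1=8
L[2]='$': occ=0, LF[2]=C('$')+0=0+0=0
L[3]='n': occ=0, LF[3]=C('n')+0=4+0=4
L[4]='m': occ=0, LF[4]=C('m')+0=1+0=1
L[5]='o': occ=2, LF[5]=C('o')+2=7+2=9
L[6]='m': occ=1, LF[6]=C('m')+1=1+1=2
L[7]='m': occ=2, LF[7]=C('m')+2=1+2=3
L[8]='n': occ=1, LF[8]=C('n')+1=4+1=5
L[9]='n': occ=2, LF[9]=C('n')+2=4+2=6

Answer: 7 8 0 4 1 9 2 3 5 6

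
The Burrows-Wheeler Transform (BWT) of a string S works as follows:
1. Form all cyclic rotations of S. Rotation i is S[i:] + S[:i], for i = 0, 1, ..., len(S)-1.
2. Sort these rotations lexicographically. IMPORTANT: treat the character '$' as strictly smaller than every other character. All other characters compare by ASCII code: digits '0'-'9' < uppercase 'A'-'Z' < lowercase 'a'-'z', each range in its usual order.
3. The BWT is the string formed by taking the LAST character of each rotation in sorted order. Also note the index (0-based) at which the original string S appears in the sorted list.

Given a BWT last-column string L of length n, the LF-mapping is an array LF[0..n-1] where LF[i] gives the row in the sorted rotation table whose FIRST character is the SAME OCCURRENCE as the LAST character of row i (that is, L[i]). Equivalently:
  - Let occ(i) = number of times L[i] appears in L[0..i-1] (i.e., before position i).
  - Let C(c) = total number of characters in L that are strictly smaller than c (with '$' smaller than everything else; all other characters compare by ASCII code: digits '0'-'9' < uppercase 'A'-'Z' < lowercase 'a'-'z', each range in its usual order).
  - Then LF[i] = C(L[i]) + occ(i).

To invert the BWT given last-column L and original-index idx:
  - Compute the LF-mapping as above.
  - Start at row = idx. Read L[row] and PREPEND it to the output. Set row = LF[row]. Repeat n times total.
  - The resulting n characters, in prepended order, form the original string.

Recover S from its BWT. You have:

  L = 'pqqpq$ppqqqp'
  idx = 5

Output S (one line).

Answer: pqqqqpqppqp$

Derivation:
LF mapping: 1 6 7 2 8 0 3 4 9 10 11 5
Walk LF starting at row 5, prepending L[row]:
  step 1: row=5, L[5]='$', prepend. Next row=LF[5]=0
  step 2: row=0, L[0]='p', prepend. Next row=LF[0]=1
  step 3: row=1, L[1]='q', prepend. Next row=LF[1]=6
  step 4: row=6, L[6]='p', prepend. Next row=LF[6]=3
  step 5: row=3, L[3]='p', prepend. Next row=LF[3]=2
  step 6: row=2, L[2]='q', prepend. Next row=LF[2]=7
  step 7: row=7, L[7]='p', prepend. Next row=LF[7]=4
  step 8: row=4, L[4]='q', prepend. Next row=LF[4]=8
  step 9: row=8, L[8]='q', prepend. Next row=LF[8]=9
  step 10: row=9, L[9]='q', prepend. Next row=LF[9]=10
  step 11: row=10, L[10]='q', prepend. Next row=LF[10]=11
  step 12: row=11, L[11]='p', prepend. Next row=LF[11]=5
Reversed output: pqqqqpqppqp$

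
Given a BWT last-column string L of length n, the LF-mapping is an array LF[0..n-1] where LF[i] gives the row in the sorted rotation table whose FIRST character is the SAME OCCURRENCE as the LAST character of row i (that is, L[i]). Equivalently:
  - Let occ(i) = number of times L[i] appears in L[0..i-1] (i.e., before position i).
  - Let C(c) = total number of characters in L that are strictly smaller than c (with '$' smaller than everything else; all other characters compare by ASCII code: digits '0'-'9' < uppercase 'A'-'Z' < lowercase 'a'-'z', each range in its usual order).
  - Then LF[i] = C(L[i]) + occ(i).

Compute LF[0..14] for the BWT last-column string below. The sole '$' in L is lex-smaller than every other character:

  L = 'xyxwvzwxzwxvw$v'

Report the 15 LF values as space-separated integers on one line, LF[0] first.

Answer: 8 12 9 4 1 13 5 10 14 6 11 2 7 0 3

Derivation:
Char counts: '$':1, 'v':3, 'w':4, 'x':4, 'y':1, 'z':2
C (first-col start): C('$')=0, C('v')=1, C('w')=4, C('x')=8, C('y')=12, C('z')=13
L[0]='x': occ=0, LF[0]=C('x')+0=8+0=8
L[1]='y': occ=0, LF[1]=C('y')+0=12+0=12
L[2]='x': occ=1, LF[2]=C('x')+1=8+1=9
L[3]='w': occ=0, LF[3]=C('w')+0=4+0=4
L[4]='v': occ=0, LF[4]=C('v')+0=1+0=1
L[5]='z': occ=0, LF[5]=C('z')+0=13+0=13
L[6]='w': occ=1, LF[6]=C('w')+1=4+1=5
L[7]='x': occ=2, LF[7]=C('x')+2=8+2=10
L[8]='z': occ=1, LF[8]=C('z')+1=13+1=14
L[9]='w': occ=2, LF[9]=C('w')+2=4+2=6
L[10]='x': occ=3, LF[10]=C('x')+3=8+3=11
L[11]='v': occ=1, LF[11]=C('v')+1=1+1=2
L[12]='w': occ=3, LF[12]=C('w')+3=4+3=7
L[13]='$': occ=0, LF[13]=C('$')+0=0+0=0
L[14]='v': occ=2, LF[14]=C('v')+2=1+2=3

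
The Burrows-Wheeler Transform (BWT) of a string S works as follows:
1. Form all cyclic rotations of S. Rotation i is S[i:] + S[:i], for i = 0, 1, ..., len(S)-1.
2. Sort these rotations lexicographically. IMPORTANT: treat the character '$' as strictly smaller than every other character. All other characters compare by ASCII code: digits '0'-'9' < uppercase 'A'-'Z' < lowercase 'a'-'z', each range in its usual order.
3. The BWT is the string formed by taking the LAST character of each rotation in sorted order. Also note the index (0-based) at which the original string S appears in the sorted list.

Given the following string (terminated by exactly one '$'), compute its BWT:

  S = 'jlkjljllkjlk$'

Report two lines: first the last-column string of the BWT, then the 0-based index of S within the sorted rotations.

All 13 rotations (rotation i = S[i:]+S[:i]):
  rot[0] = jlkjljllkjlk$
  rot[1] = lkjljllkjlk$j
  rot[2] = kjljllkjlk$jl
  rot[3] = jljllkjlk$jlk
  rot[4] = ljllkjlk$jlkj
  rot[5] = jllkjlk$jlkjl
  rot[6] = llkjlk$jlkjlj
  rot[7] = lkjlk$jlkjljl
  rot[8] = kjlk$jlkjljll
  rot[9] = jlk$jlkjljllk
  rot[10] = lk$jlkjljllkj
  rot[11] = k$jlkjljllkjl
  rot[12] = $jlkjljllkjlk
Sorted (with $ < everything):
  sorted[0] = $jlkjljllkjlk  (last char: 'k')
  sorted[1] = jljllkjlk$jlk  (last char: 'k')
  sorted[2] = jlk$jlkjljllk  (last char: 'k')
  sorted[3] = jlkjljllkjlk$  (last char: '$')
  sorted[4] = jllkjlk$jlkjl  (last char: 'l')
  sorted[5] = k$jlkjljllkjl  (last char: 'l')
  sorted[6] = kjljllkjlk$jl  (last char: 'l')
  sorted[7] = kjlk$jlkjljll  (last char: 'l')
  sorted[8] = ljllkjlk$jlkj  (last char: 'j')
  sorted[9] = lk$jlkjljllkj  (last char: 'j')
  sorted[10] = lkjljllkjlk$j  (last char: 'j')
  sorted[11] = lkjlk$jlkjljl  (last char: 'l')
  sorted[12] = llkjlk$jlkjlj  (last char: 'j')
Last column: kkk$lllljjjlj
Original string S is at sorted index 3

Answer: kkk$lllljjjlj
3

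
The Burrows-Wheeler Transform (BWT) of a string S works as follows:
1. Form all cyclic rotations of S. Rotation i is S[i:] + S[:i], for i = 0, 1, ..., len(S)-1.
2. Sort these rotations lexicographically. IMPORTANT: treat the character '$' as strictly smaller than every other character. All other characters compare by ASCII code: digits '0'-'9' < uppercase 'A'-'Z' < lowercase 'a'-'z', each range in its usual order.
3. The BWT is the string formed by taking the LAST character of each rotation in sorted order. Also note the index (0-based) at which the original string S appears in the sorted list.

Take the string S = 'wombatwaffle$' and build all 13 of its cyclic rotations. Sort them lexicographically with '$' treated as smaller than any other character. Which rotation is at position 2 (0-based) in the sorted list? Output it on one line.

Answer: atwaffle$womb

Derivation:
All 13 rotations (rotation i = S[i:]+S[:i]):
  rot[0] = wombatwaffle$
  rot[1] = ombatwaffle$w
  rot[2] = mbatwaffle$wo
  rot[3] = batwaffle$wom
  rot[4] = atwaffle$womb
  rot[5] = twaffle$womba
  rot[6] = waffle$wombat
  rot[7] = affle$wombatw
  rot[8] = ffle$wombatwa
  rot[9] = fle$wombatwaf
  rot[10] = le$wombatwaff
  rot[11] = e$wombatwaffl
  rot[12] = $wombatwaffle
Sorted (with $ < everything):
  sorted[0] = $wombatwaffle
  sorted[1] = affle$wombatw
  sorted[2] = atwaffle$womb
  sorted[3] = batwaffle$wom
  sorted[4] = e$wombatwaffl
  sorted[5] = ffle$wombatwa
  sorted[6] = fle$wombatwaf
  sorted[7] = le$wombatwaff
  sorted[8] = mbatwaffle$wo
  sorted[9] = ombatwaffle$w
  sorted[10] = twaffle$womba
  sorted[11] = waffle$wombat
  sorted[12] = wombatwaffle$
sorted[2] = atwaffle$womb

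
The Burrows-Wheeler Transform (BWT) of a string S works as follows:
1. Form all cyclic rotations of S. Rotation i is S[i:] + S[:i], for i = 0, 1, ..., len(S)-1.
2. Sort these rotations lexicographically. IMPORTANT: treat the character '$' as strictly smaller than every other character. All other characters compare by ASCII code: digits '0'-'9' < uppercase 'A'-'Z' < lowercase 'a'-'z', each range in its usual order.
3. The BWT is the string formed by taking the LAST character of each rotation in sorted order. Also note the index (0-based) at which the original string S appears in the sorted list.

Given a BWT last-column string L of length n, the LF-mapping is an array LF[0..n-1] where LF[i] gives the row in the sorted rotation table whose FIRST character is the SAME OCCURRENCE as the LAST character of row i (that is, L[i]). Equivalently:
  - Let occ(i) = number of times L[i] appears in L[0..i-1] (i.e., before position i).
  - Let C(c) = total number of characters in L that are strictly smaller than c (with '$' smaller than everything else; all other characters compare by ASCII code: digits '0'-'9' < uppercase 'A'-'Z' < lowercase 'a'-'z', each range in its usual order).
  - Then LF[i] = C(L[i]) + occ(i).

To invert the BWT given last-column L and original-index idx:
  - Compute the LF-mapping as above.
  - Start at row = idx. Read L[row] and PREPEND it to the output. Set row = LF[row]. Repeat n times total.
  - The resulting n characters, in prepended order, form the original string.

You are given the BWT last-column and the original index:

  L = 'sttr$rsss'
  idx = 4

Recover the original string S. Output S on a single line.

Answer: sstrstrs$

Derivation:
LF mapping: 3 7 8 1 0 2 4 5 6
Walk LF starting at row 4, prepending L[row]:
  step 1: row=4, L[4]='$', prepend. Next row=LF[4]=0
  step 2: row=0, L[0]='s', prepend. Next row=LF[0]=3
  step 3: row=3, L[3]='r', prepend. Next row=LF[3]=1
  step 4: row=1, L[1]='t', prepend. Next row=LF[1]=7
  step 5: row=7, L[7]='s', prepend. Next row=LF[7]=5
  step 6: row=5, L[5]='r', prepend. Next row=LF[5]=2
  step 7: row=2, L[2]='t', prepend. Next row=LF[2]=8
  step 8: row=8, L[8]='s', prepend. Next row=LF[8]=6
  step 9: row=6, L[6]='s', prepend. Next row=LF[6]=4
Reversed output: sstrstrs$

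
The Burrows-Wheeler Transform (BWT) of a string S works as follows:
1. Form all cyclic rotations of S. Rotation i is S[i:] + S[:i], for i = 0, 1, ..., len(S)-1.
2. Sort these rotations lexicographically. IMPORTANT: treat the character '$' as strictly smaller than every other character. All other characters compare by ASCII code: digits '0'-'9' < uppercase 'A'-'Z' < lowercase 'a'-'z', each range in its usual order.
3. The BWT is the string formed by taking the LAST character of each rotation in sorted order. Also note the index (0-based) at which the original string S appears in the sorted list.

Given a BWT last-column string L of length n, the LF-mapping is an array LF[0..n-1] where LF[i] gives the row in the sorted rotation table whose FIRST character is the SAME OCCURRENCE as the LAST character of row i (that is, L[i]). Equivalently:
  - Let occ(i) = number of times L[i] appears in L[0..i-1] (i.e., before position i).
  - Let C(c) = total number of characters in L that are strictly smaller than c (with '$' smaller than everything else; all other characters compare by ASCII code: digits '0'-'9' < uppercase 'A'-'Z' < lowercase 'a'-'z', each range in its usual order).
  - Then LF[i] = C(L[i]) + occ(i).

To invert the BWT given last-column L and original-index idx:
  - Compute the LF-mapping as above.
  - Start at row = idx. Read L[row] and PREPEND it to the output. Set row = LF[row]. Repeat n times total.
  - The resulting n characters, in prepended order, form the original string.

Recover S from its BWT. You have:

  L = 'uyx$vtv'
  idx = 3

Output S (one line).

Answer: vvytxu$

Derivation:
LF mapping: 2 6 5 0 3 1 4
Walk LF starting at row 3, prepending L[row]:
  step 1: row=3, L[3]='$', prepend. Next row=LF[3]=0
  step 2: row=0, L[0]='u', prepend. Next row=LF[0]=2
  step 3: row=2, L[2]='x', prepend. Next row=LF[2]=5
  step 4: row=5, L[5]='t', prepend. Next row=LF[5]=1
  step 5: row=1, L[1]='y', prepend. Next row=LF[1]=6
  step 6: row=6, L[6]='v', prepend. Next row=LF[6]=4
  step 7: row=4, L[4]='v', prepend. Next row=LF[4]=3
Reversed output: vvytxu$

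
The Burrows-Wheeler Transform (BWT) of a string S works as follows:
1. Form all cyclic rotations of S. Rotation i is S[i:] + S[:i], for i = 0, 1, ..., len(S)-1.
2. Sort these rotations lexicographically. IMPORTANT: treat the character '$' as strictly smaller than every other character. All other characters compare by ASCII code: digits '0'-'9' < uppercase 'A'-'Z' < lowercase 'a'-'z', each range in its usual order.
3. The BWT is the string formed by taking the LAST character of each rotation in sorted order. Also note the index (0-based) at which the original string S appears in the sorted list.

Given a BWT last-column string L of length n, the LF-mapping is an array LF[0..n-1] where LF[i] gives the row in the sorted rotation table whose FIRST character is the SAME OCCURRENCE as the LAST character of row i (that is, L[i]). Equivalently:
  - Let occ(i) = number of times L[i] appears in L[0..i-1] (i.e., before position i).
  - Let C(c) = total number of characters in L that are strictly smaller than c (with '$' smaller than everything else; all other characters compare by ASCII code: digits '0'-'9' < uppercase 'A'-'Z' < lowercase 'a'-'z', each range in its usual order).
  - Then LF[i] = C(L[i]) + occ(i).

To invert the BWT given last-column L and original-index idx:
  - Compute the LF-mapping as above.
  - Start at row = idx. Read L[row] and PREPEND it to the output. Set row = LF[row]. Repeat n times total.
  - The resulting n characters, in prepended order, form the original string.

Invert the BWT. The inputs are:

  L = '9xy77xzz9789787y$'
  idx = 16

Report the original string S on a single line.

LF mapping: 8 11 13 1 2 12 15 16 9 3 6 10 4 7 5 14 0
Walk LF starting at row 16, prepending L[row]:
  step 1: row=16, L[16]='$', prepend. Next row=LF[16]=0
  step 2: row=0, L[0]='9', prepend. Next row=LF[0]=8
  step 3: row=8, L[8]='9', prepend. Next row=LF[8]=9
  step 4: row=9, L[9]='7', prepend. Next row=LF[9]=3
  step 5: row=3, L[3]='7', prepend. Next row=LF[3]=1
  step 6: row=1, L[1]='x', prepend. Next row=LF[1]=11
  step 7: row=11, L[11]='9', prepend. Next row=LF[11]=10
  step 8: row=10, L[10]='8', prepend. Next row=LF[10]=6
  step 9: row=6, L[6]='z', prepend. Next row=LF[6]=15
  step 10: row=15, L[15]='y', prepend. Next row=LF[15]=14
  step 11: row=14, L[14]='7', prepend. Next row=LF[14]=5
  step 12: row=5, L[5]='x', prepend. Next row=LF[5]=12
  step 13: row=12, L[12]='7', prepend. Next row=LF[12]=4
  step 14: row=4, L[4]='7', prepend. Next row=LF[4]=2
  step 15: row=2, L[2]='y', prepend. Next row=LF[2]=13
  step 16: row=13, L[13]='8', prepend. Next row=LF[13]=7
  step 17: row=7, L[7]='z', prepend. Next row=LF[7]=16
Reversed output: z8y77x7yz89x7799$

Answer: z8y77x7yz89x7799$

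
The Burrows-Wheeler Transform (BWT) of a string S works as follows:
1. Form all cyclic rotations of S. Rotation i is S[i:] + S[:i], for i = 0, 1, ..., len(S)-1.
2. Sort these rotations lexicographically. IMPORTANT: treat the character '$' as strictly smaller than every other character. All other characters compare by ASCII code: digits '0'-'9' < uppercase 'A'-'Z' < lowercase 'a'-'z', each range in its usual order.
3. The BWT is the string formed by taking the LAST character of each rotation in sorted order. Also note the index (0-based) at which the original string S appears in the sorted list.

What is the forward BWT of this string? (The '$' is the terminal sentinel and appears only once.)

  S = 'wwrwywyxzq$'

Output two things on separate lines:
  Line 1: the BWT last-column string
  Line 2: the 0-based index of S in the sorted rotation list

All 11 rotations (rotation i = S[i:]+S[:i]):
  rot[0] = wwrwywyxzq$
  rot[1] = wrwywyxzq$w
  rot[2] = rwywyxzq$ww
  rot[3] = wywyxzq$wwr
  rot[4] = ywyxzq$wwrw
  rot[5] = wyxzq$wwrwy
  rot[6] = yxzq$wwrwyw
  rot[7] = xzq$wwrwywy
  rot[8] = zq$wwrwywyx
  rot[9] = q$wwrwywyxz
  rot[10] = $wwrwywyxzq
Sorted (with $ < everything):
  sorted[0] = $wwrwywyxzq  (last char: 'q')
  sorted[1] = q$wwrwywyxz  (last char: 'z')
  sorted[2] = rwywyxzq$ww  (last char: 'w')
  sorted[3] = wrwywyxzq$w  (last char: 'w')
  sorted[4] = wwrwywyxzq$  (last char: '$')
  sorted[5] = wywyxzq$wwr  (last char: 'r')
  sorted[6] = wyxzq$wwrwy  (last char: 'y')
  sorted[7] = xzq$wwrwywy  (last char: 'y')
  sorted[8] = ywyxzq$wwrw  (last char: 'w')
  sorted[9] = yxzq$wwrwyw  (last char: 'w')
  sorted[10] = zq$wwrwywyx  (last char: 'x')
Last column: qzww$ryywwx
Original string S is at sorted index 4

Answer: qzww$ryywwx
4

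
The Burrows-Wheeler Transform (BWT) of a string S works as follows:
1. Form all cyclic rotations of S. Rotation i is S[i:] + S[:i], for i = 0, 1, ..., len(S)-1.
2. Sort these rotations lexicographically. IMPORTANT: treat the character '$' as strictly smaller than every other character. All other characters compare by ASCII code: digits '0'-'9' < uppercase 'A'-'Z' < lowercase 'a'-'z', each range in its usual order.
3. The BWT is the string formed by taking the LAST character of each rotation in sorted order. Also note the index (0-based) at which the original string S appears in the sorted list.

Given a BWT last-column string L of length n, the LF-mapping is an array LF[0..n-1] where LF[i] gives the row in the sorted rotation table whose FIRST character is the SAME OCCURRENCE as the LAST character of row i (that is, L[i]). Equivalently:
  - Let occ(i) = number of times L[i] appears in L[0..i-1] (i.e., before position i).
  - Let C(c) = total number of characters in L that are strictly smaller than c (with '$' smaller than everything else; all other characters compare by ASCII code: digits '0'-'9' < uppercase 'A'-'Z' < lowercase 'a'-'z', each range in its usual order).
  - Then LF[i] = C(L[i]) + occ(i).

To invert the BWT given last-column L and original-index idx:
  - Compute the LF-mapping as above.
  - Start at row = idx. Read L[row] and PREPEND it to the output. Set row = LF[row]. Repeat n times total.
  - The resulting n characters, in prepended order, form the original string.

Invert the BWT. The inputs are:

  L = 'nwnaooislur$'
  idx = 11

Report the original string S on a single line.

Answer: walrusonion$

Derivation:
LF mapping: 4 11 5 1 6 7 2 9 3 10 8 0
Walk LF starting at row 11, prepending L[row]:
  step 1: row=11, L[11]='$', prepend. Next row=LF[11]=0
  step 2: row=0, L[0]='n', prepend. Next row=LF[0]=4
  step 3: row=4, L[4]='o', prepend. Next row=LF[4]=6
  step 4: row=6, L[6]='i', prepend. Next row=LF[6]=2
  step 5: row=2, L[2]='n', prepend. Next row=LF[2]=5
  step 6: row=5, L[5]='o', prepend. Next row=LF[5]=7
  step 7: row=7, L[7]='s', prepend. Next row=LF[7]=9
  step 8: row=9, L[9]='u', prepend. Next row=LF[9]=10
  step 9: row=10, L[10]='r', prepend. Next row=LF[10]=8
  step 10: row=8, L[8]='l', prepend. Next row=LF[8]=3
  step 11: row=3, L[3]='a', prepend. Next row=LF[3]=1
  step 12: row=1, L[1]='w', prepend. Next row=LF[1]=11
Reversed output: walrusonion$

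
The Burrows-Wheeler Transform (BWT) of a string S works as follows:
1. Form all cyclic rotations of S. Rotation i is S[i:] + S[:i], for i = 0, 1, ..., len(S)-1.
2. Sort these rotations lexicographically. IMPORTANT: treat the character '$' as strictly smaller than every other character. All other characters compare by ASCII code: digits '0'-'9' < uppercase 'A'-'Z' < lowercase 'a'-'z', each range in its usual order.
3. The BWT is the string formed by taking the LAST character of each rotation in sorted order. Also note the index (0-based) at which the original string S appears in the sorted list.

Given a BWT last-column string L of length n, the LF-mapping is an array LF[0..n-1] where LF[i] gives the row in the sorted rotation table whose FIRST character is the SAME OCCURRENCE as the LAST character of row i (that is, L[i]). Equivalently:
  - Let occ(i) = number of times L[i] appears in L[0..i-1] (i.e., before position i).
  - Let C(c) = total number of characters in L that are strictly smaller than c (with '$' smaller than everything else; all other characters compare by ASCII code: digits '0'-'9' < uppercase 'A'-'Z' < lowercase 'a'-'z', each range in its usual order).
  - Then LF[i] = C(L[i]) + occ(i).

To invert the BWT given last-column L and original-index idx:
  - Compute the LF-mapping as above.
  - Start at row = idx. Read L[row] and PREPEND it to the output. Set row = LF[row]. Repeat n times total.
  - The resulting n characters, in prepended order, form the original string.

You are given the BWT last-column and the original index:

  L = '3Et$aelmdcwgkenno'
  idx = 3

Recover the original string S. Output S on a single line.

Answer: acknowledgmentE3$

Derivation:
LF mapping: 1 2 15 0 3 6 10 11 5 4 16 8 9 7 12 13 14
Walk LF starting at row 3, prepending L[row]:
  step 1: row=3, L[3]='$', prepend. Next row=LF[3]=0
  step 2: row=0, L[0]='3', prepend. Next row=LF[0]=1
  step 3: row=1, L[1]='E', prepend. Next row=LF[1]=2
  step 4: row=2, L[2]='t', prepend. Next row=LF[2]=15
  step 5: row=15, L[15]='n', prepend. Next row=LF[15]=13
  step 6: row=13, L[13]='e', prepend. Next row=LF[13]=7
  step 7: row=7, L[7]='m', prepend. Next row=LF[7]=11
  step 8: row=11, L[11]='g', prepend. Next row=LF[11]=8
  step 9: row=8, L[8]='d', prepend. Next row=LF[8]=5
  step 10: row=5, L[5]='e', prepend. Next row=LF[5]=6
  step 11: row=6, L[6]='l', prepend. Next row=LF[6]=10
  step 12: row=10, L[10]='w', prepend. Next row=LF[10]=16
  step 13: row=16, L[16]='o', prepend. Next row=LF[16]=14
  step 14: row=14, L[14]='n', prepend. Next row=LF[14]=12
  step 15: row=12, L[12]='k', prepend. Next row=LF[12]=9
  step 16: row=9, L[9]='c', prepend. Next row=LF[9]=4
  step 17: row=4, L[4]='a', prepend. Next row=LF[4]=3
Reversed output: acknowledgmentE3$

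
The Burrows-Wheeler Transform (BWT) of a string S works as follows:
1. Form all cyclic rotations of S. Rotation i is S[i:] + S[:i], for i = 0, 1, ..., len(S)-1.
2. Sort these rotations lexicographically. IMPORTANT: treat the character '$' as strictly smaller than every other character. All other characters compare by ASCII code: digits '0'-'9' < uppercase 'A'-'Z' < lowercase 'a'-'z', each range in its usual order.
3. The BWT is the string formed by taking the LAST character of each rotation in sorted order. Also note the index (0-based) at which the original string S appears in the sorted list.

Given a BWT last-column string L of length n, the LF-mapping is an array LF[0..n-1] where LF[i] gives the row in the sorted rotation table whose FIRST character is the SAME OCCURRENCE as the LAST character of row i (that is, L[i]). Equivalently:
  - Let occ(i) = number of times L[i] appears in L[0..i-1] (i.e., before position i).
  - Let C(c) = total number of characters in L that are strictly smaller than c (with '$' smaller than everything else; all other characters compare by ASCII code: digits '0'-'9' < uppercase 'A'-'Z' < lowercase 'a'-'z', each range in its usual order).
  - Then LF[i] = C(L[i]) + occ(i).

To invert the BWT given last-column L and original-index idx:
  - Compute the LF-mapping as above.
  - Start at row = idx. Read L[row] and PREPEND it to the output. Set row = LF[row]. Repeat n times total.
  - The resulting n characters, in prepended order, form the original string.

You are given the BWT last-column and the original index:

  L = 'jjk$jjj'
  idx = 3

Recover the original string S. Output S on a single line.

Answer: jjjkjj$

Derivation:
LF mapping: 1 2 6 0 3 4 5
Walk LF starting at row 3, prepending L[row]:
  step 1: row=3, L[3]='$', prepend. Next row=LF[3]=0
  step 2: row=0, L[0]='j', prepend. Next row=LF[0]=1
  step 3: row=1, L[1]='j', prepend. Next row=LF[1]=2
  step 4: row=2, L[2]='k', prepend. Next row=LF[2]=6
  step 5: row=6, L[6]='j', prepend. Next row=LF[6]=5
  step 6: row=5, L[5]='j', prepend. Next row=LF[5]=4
  step 7: row=4, L[4]='j', prepend. Next row=LF[4]=3
Reversed output: jjjkjj$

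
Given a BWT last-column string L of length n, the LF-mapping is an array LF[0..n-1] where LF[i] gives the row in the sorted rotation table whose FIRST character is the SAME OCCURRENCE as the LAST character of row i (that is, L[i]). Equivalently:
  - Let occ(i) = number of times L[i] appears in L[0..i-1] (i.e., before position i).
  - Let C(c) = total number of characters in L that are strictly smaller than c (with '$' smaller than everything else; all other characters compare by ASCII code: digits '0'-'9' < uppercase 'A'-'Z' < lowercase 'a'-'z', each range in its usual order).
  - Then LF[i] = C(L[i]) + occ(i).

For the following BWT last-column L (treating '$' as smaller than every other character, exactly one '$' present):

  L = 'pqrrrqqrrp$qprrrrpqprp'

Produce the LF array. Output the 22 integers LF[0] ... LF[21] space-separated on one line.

Char counts: '$':1, 'p':6, 'q':5, 'r':10
C (first-col start): C('$')=0, C('p')=1, C('q')=7, C('r')=12
L[0]='p': occ=0, LF[0]=C('p')+0=1+0=1
L[1]='q': occ=0, LF[1]=C('q')+0=7+0=7
L[2]='r': occ=0, LF[2]=C('r')+0=12+0=12
L[3]='r': occ=1, LF[3]=C('r')+1=12+1=13
L[4]='r': occ=2, LF[4]=C('r')+2=12+2=14
L[5]='q': occ=1, LF[5]=C('q')+1=7+1=8
L[6]='q': occ=2, LF[6]=C('q')+2=7+2=9
L[7]='r': occ=3, LF[7]=C('r')+3=12+3=15
L[8]='r': occ=4, LF[8]=C('r')+4=12+4=16
L[9]='p': occ=1, LF[9]=C('p')+1=1+1=2
L[10]='$': occ=0, LF[10]=C('$')+0=0+0=0
L[11]='q': occ=3, LF[11]=C('q')+3=7+3=10
L[12]='p': occ=2, LF[12]=C('p')+2=1+2=3
L[13]='r': occ=5, LF[13]=C('r')+5=12+5=17
L[14]='r': occ=6, LF[14]=C('r')+6=12+6=18
L[15]='r': occ=7, LF[15]=C('r')+7=12+7=19
L[16]='r': occ=8, LF[16]=C('r')+8=12+8=20
L[17]='p': occ=3, LF[17]=C('p')+3=1+3=4
L[18]='q': occ=4, LF[18]=C('q')+4=7+4=11
L[19]='p': occ=4, LF[19]=C('p')+4=1+4=5
L[20]='r': occ=9, LF[20]=C('r')+9=12+9=21
L[21]='p': occ=5, LF[21]=C('p')+5=1+5=6

Answer: 1 7 12 13 14 8 9 15 16 2 0 10 3 17 18 19 20 4 11 5 21 6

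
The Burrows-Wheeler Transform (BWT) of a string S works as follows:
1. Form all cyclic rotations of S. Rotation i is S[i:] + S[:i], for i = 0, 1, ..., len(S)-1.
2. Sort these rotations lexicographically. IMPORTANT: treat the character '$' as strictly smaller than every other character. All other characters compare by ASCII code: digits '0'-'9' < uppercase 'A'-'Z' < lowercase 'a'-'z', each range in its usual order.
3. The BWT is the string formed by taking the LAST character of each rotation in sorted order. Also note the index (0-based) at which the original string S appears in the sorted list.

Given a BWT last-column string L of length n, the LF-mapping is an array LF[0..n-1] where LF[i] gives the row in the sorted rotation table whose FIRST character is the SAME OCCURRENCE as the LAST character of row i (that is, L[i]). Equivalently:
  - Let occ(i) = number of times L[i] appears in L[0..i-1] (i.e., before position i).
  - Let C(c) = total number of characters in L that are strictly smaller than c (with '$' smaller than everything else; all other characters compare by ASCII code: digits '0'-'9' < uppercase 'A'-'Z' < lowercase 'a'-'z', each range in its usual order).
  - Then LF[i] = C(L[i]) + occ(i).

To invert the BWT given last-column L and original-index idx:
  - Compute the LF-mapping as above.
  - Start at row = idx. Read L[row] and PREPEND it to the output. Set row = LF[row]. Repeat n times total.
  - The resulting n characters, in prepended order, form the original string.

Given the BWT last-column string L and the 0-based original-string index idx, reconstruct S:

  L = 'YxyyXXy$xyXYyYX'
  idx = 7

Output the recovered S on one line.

Answer: YyxxXXyyYyXyXY$

Derivation:
LF mapping: 5 8 10 11 1 2 12 0 9 13 3 6 14 7 4
Walk LF starting at row 7, prepending L[row]:
  step 1: row=7, L[7]='$', prepend. Next row=LF[7]=0
  step 2: row=0, L[0]='Y', prepend. Next row=LF[0]=5
  step 3: row=5, L[5]='X', prepend. Next row=LF[5]=2
  step 4: row=2, L[2]='y', prepend. Next row=LF[2]=10
  step 5: row=10, L[10]='X', prepend. Next row=LF[10]=3
  step 6: row=3, L[3]='y', prepend. Next row=LF[3]=11
  step 7: row=11, L[11]='Y', prepend. Next row=LF[11]=6
  step 8: row=6, L[6]='y', prepend. Next row=LF[6]=12
  step 9: row=12, L[12]='y', prepend. Next row=LF[12]=14
  step 10: row=14, L[14]='X', prepend. Next row=LF[14]=4
  step 11: row=4, L[4]='X', prepend. Next row=LF[4]=1
  step 12: row=1, L[1]='x', prepend. Next row=LF[1]=8
  step 13: row=8, L[8]='x', prepend. Next row=LF[8]=9
  step 14: row=9, L[9]='y', prepend. Next row=LF[9]=13
  step 15: row=13, L[13]='Y', prepend. Next row=LF[13]=7
Reversed output: YyxxXXyyYyXyXY$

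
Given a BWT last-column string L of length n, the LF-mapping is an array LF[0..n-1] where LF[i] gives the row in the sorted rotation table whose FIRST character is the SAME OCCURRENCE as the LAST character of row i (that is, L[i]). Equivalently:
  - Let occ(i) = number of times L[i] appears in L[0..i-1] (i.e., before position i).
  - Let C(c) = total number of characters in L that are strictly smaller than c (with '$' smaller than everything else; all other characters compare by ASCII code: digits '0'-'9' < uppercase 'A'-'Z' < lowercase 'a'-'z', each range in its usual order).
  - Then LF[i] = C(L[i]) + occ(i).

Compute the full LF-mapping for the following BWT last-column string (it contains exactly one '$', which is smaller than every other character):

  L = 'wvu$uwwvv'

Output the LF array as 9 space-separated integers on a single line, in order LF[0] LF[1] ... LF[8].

Answer: 6 3 1 0 2 7 8 4 5

Derivation:
Char counts: '$':1, 'u':2, 'v':3, 'w':3
C (first-col start): C('$')=0, C('u')=1, C('v')=3, C('w')=6
L[0]='w': occ=0, LF[0]=C('w')+0=6+0=6
L[1]='v': occ=0, LF[1]=C('v')+0=3+0=3
L[2]='u': occ=0, LF[2]=C('u')+0=1+0=1
L[3]='$': occ=0, LF[3]=C('$')+0=0+0=0
L[4]='u': occ=1, LF[4]=C('u')+1=1+1=2
L[5]='w': occ=1, LF[5]=C('w')+1=6+1=7
L[6]='w': occ=2, LF[6]=C('w')+2=6+2=8
L[7]='v': occ=1, LF[7]=C('v')+1=3+1=4
L[8]='v': occ=2, LF[8]=C('v')+2=3+2=5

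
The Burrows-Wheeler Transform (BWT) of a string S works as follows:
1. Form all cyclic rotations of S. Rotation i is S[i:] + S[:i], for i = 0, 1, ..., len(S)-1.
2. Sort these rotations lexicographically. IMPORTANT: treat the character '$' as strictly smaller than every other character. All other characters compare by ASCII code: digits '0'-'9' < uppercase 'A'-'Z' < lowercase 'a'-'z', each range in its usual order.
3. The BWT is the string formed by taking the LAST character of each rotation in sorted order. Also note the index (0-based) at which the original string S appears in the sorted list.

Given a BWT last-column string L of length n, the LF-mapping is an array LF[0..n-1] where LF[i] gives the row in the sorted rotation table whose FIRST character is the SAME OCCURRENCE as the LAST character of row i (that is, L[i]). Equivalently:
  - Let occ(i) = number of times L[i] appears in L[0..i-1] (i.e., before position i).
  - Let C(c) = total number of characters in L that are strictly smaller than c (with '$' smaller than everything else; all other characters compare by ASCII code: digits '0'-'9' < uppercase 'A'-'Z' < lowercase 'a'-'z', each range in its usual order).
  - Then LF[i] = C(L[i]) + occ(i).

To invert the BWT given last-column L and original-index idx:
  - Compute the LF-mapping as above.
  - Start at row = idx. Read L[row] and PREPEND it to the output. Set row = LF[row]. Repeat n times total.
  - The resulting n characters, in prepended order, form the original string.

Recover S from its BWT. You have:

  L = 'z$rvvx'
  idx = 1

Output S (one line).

LF mapping: 5 0 1 2 3 4
Walk LF starting at row 1, prepending L[row]:
  step 1: row=1, L[1]='$', prepend. Next row=LF[1]=0
  step 2: row=0, L[0]='z', prepend. Next row=LF[0]=5
  step 3: row=5, L[5]='x', prepend. Next row=LF[5]=4
  step 4: row=4, L[4]='v', prepend. Next row=LF[4]=3
  step 5: row=3, L[3]='v', prepend. Next row=LF[3]=2
  step 6: row=2, L[2]='r', prepend. Next row=LF[2]=1
Reversed output: rvvxz$

Answer: rvvxz$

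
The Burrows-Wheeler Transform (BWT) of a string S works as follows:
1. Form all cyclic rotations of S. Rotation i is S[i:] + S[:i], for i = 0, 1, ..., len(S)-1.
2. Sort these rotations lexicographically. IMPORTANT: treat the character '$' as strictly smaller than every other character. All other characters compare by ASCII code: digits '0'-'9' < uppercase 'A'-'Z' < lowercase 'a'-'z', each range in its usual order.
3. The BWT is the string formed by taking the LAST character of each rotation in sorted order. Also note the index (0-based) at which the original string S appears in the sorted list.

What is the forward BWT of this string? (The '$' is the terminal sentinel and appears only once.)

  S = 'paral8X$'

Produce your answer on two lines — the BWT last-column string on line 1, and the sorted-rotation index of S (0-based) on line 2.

Answer: Xl8rpa$a
6

Derivation:
All 8 rotations (rotation i = S[i:]+S[:i]):
  rot[0] = paral8X$
  rot[1] = aral8X$p
  rot[2] = ral8X$pa
  rot[3] = al8X$par
  rot[4] = l8X$para
  rot[5] = 8X$paral
  rot[6] = X$paral8
  rot[7] = $paral8X
Sorted (with $ < everything):
  sorted[0] = $paral8X  (last char: 'X')
  sorted[1] = 8X$paral  (last char: 'l')
  sorted[2] = X$paral8  (last char: '8')
  sorted[3] = al8X$par  (last char: 'r')
  sorted[4] = aral8X$p  (last char: 'p')
  sorted[5] = l8X$para  (last char: 'a')
  sorted[6] = paral8X$  (last char: '$')
  sorted[7] = ral8X$pa  (last char: 'a')
Last column: Xl8rpa$a
Original string S is at sorted index 6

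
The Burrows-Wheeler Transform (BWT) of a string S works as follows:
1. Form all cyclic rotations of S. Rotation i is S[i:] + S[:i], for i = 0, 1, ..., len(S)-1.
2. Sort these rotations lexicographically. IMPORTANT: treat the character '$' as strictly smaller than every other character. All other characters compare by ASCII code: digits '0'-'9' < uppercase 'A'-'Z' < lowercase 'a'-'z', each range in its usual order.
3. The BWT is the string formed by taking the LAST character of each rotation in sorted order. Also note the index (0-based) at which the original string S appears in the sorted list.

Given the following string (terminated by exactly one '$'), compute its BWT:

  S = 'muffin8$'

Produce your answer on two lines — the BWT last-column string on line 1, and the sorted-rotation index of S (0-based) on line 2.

Answer: 8nuff$im
5

Derivation:
All 8 rotations (rotation i = S[i:]+S[:i]):
  rot[0] = muffin8$
  rot[1] = uffin8$m
  rot[2] = ffin8$mu
  rot[3] = fin8$muf
  rot[4] = in8$muff
  rot[5] = n8$muffi
  rot[6] = 8$muffin
  rot[7] = $muffin8
Sorted (with $ < everything):
  sorted[0] = $muffin8  (last char: '8')
  sorted[1] = 8$muffin  (last char: 'n')
  sorted[2] = ffin8$mu  (last char: 'u')
  sorted[3] = fin8$muf  (last char: 'f')
  sorted[4] = in8$muff  (last char: 'f')
  sorted[5] = muffin8$  (last char: '$')
  sorted[6] = n8$muffi  (last char: 'i')
  sorted[7] = uffin8$m  (last char: 'm')
Last column: 8nuff$im
Original string S is at sorted index 5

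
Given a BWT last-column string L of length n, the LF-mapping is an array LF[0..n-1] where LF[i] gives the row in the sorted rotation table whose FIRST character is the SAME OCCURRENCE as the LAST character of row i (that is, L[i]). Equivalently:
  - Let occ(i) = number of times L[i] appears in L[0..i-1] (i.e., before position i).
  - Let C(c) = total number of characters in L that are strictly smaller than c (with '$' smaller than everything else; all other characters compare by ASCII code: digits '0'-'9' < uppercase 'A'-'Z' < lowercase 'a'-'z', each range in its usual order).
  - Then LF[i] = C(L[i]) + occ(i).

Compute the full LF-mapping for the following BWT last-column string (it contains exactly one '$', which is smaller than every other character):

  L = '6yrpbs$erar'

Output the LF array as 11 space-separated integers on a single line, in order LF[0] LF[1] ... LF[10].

Answer: 1 10 6 5 3 9 0 4 7 2 8

Derivation:
Char counts: '$':1, '6':1, 'a':1, 'b':1, 'e':1, 'p':1, 'r':3, 's':1, 'y':1
C (first-col start): C('$')=0, C('6')=1, C('a')=2, C('b')=3, C('e')=4, C('p')=5, C('r')=6, C('s')=9, C('y')=10
L[0]='6': occ=0, LF[0]=C('6')+0=1+0=1
L[1]='y': occ=0, LF[1]=C('y')+0=10+0=10
L[2]='r': occ=0, LF[2]=C('r')+0=6+0=6
L[3]='p': occ=0, LF[3]=C('p')+0=5+0=5
L[4]='b': occ=0, LF[4]=C('b')+0=3+0=3
L[5]='s': occ=0, LF[5]=C('s')+0=9+0=9
L[6]='$': occ=0, LF[6]=C('$')+0=0+0=0
L[7]='e': occ=0, LF[7]=C('e')+0=4+0=4
L[8]='r': occ=1, LF[8]=C('r')+1=6+1=7
L[9]='a': occ=0, LF[9]=C('a')+0=2+0=2
L[10]='r': occ=2, LF[10]=C('r')+2=6+2=8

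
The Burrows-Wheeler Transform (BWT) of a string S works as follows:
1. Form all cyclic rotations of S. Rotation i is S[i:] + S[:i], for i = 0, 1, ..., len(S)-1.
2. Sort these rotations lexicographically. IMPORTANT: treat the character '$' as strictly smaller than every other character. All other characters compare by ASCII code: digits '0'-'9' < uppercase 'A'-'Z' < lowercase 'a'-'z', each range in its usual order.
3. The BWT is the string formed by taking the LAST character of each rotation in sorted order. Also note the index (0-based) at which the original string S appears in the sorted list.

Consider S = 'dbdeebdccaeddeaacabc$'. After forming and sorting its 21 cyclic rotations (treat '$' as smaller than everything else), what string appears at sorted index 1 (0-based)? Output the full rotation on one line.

All 21 rotations (rotation i = S[i:]+S[:i]):
  rot[0] = dbdeebdccaeddeaacabc$
  rot[1] = bdeebdccaeddeaacabc$d
  rot[2] = deebdccaeddeaacabc$db
  rot[3] = eebdccaeddeaacabc$dbd
  rot[4] = ebdccaeddeaacabc$dbde
  rot[5] = bdccaeddeaacabc$dbdee
  rot[6] = dccaeddeaacabc$dbdeeb
  rot[7] = ccaeddeaacabc$dbdeebd
  rot[8] = caeddeaacabc$dbdeebdc
  rot[9] = aeddeaacabc$dbdeebdcc
  rot[10] = eddeaacabc$dbdeebdcca
  rot[11] = ddeaacabc$dbdeebdccae
  rot[12] = deaacabc$dbdeebdccaed
  rot[13] = eaacabc$dbdeebdccaedd
  rot[14] = aacabc$dbdeebdccaedde
  rot[15] = acabc$dbdeebdccaeddea
  rot[16] = cabc$dbdeebdccaeddeaa
  rot[17] = abc$dbdeebdccaeddeaac
  rot[18] = bc$dbdeebdccaeddeaaca
  rot[19] = c$dbdeebdccaeddeaacab
  rot[20] = $dbdeebdccaeddeaacabc
Sorted (with $ < everything):
  sorted[0] = $dbdeebdccaeddeaacabc
  sorted[1] = aacabc$dbdeebdccaedde
  sorted[2] = abc$dbdeebdccaeddeaac
  sorted[3] = acabc$dbdeebdccaeddea
  sorted[4] = aeddeaacabc$dbdeebdcc
  sorted[5] = bc$dbdeebdccaeddeaaca
  sorted[6] = bdccaeddeaacabc$dbdee
  sorted[7] = bdeebdccaeddeaacabc$d
  sorted[8] = c$dbdeebdccaeddeaacab
  sorted[9] = cabc$dbdeebdccaeddeaa
  sorted[10] = caeddeaacabc$dbdeebdc
  sorted[11] = ccaeddeaacabc$dbdeebd
  sorted[12] = dbdeebdccaeddeaacabc$
  sorted[13] = dccaeddeaacabc$dbdeeb
  sorted[14] = ddeaacabc$dbdeebdccae
  sorted[15] = deaacabc$dbdeebdccaed
  sorted[16] = deebdccaeddeaacabc$db
  sorted[17] = eaacabc$dbdeebdccaedd
  sorted[18] = ebdccaeddeaacabc$dbde
  sorted[19] = eddeaacabc$dbdeebdcca
  sorted[20] = eebdccaeddeaacabc$dbd
sorted[1] = aacabc$dbdeebdccaedde

Answer: aacabc$dbdeebdccaedde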